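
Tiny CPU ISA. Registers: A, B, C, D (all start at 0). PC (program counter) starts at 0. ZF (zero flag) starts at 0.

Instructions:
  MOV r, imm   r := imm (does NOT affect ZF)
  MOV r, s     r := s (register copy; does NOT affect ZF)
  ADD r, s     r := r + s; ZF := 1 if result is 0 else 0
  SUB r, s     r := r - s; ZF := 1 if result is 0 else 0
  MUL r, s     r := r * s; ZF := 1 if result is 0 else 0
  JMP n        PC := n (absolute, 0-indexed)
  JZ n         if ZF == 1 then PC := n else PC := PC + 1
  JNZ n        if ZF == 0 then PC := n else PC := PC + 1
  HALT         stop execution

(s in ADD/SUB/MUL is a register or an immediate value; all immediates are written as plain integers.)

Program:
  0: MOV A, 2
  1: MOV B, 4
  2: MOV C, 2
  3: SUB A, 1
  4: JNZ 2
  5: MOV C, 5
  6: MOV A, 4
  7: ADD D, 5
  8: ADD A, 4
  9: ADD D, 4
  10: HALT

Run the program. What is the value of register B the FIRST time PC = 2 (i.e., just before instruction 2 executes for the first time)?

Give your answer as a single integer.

Step 1: PC=0 exec 'MOV A, 2'. After: A=2 B=0 C=0 D=0 ZF=0 PC=1
Step 2: PC=1 exec 'MOV B, 4'. After: A=2 B=4 C=0 D=0 ZF=0 PC=2
First time PC=2: B=4

4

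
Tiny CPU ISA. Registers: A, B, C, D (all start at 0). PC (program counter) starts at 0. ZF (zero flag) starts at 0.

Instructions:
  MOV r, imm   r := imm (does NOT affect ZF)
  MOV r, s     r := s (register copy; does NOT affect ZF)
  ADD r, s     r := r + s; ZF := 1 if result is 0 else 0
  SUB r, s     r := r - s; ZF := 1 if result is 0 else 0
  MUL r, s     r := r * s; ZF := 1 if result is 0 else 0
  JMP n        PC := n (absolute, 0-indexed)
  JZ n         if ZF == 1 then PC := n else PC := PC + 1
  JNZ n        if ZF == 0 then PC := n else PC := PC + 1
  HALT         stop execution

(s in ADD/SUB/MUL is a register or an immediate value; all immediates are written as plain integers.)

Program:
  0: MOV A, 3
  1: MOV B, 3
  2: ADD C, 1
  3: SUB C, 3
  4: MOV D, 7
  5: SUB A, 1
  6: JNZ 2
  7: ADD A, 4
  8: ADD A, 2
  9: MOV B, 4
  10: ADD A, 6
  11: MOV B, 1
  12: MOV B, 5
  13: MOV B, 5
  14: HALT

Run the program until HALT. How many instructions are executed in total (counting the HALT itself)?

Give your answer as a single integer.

Answer: 25

Derivation:
Step 1: PC=0 exec 'MOV A, 3'. After: A=3 B=0 C=0 D=0 ZF=0 PC=1
Step 2: PC=1 exec 'MOV B, 3'. After: A=3 B=3 C=0 D=0 ZF=0 PC=2
Step 3: PC=2 exec 'ADD C, 1'. After: A=3 B=3 C=1 D=0 ZF=0 PC=3
Step 4: PC=3 exec 'SUB C, 3'. After: A=3 B=3 C=-2 D=0 ZF=0 PC=4
Step 5: PC=4 exec 'MOV D, 7'. After: A=3 B=3 C=-2 D=7 ZF=0 PC=5
Step 6: PC=5 exec 'SUB A, 1'. After: A=2 B=3 C=-2 D=7 ZF=0 PC=6
Step 7: PC=6 exec 'JNZ 2'. After: A=2 B=3 C=-2 D=7 ZF=0 PC=2
Step 8: PC=2 exec 'ADD C, 1'. After: A=2 B=3 C=-1 D=7 ZF=0 PC=3
Step 9: PC=3 exec 'SUB C, 3'. After: A=2 B=3 C=-4 D=7 ZF=0 PC=4
Step 10: PC=4 exec 'MOV D, 7'. After: A=2 B=3 C=-4 D=7 ZF=0 PC=5
Step 11: PC=5 exec 'SUB A, 1'. After: A=1 B=3 C=-4 D=7 ZF=0 PC=6
Step 12: PC=6 exec 'JNZ 2'. After: A=1 B=3 C=-4 D=7 ZF=0 PC=2
Step 13: PC=2 exec 'ADD C, 1'. After: A=1 B=3 C=-3 D=7 ZF=0 PC=3
Step 14: PC=3 exec 'SUB C, 3'. After: A=1 B=3 C=-6 D=7 ZF=0 PC=4
Step 15: PC=4 exec 'MOV D, 7'. After: A=1 B=3 C=-6 D=7 ZF=0 PC=5
Step 16: PC=5 exec 'SUB A, 1'. After: A=0 B=3 C=-6 D=7 ZF=1 PC=6
Step 17: PC=6 exec 'JNZ 2'. After: A=0 B=3 C=-6 D=7 ZF=1 PC=7
Step 18: PC=7 exec 'ADD A, 4'. After: A=4 B=3 C=-6 D=7 ZF=0 PC=8
Step 19: PC=8 exec 'ADD A, 2'. After: A=6 B=3 C=-6 D=7 ZF=0 PC=9
Step 20: PC=9 exec 'MOV B, 4'. After: A=6 B=4 C=-6 D=7 ZF=0 PC=10
Step 21: PC=10 exec 'ADD A, 6'. After: A=12 B=4 C=-6 D=7 ZF=0 PC=11
Step 22: PC=11 exec 'MOV B, 1'. After: A=12 B=1 C=-6 D=7 ZF=0 PC=12
Step 23: PC=12 exec 'MOV B, 5'. After: A=12 B=5 C=-6 D=7 ZF=0 PC=13
Step 24: PC=13 exec 'MOV B, 5'. After: A=12 B=5 C=-6 D=7 ZF=0 PC=14
Step 25: PC=14 exec 'HALT'. After: A=12 B=5 C=-6 D=7 ZF=0 PC=14 HALTED
Total instructions executed: 25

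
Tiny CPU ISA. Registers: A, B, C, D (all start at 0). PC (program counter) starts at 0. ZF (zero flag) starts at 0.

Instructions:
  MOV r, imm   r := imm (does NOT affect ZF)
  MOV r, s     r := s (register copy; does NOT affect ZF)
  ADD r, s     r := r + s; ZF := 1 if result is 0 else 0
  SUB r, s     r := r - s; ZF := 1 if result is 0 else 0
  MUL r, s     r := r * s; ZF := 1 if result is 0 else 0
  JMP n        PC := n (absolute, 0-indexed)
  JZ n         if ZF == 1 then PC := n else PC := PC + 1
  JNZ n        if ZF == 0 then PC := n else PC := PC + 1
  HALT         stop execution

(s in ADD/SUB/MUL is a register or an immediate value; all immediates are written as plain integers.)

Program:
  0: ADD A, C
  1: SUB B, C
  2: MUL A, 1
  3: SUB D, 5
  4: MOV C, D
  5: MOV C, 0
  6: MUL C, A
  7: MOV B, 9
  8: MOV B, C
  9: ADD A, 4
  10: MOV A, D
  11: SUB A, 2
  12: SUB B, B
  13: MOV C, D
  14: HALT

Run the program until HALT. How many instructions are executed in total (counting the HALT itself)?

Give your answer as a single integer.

Answer: 15

Derivation:
Step 1: PC=0 exec 'ADD A, C'. After: A=0 B=0 C=0 D=0 ZF=1 PC=1
Step 2: PC=1 exec 'SUB B, C'. After: A=0 B=0 C=0 D=0 ZF=1 PC=2
Step 3: PC=2 exec 'MUL A, 1'. After: A=0 B=0 C=0 D=0 ZF=1 PC=3
Step 4: PC=3 exec 'SUB D, 5'. After: A=0 B=0 C=0 D=-5 ZF=0 PC=4
Step 5: PC=4 exec 'MOV C, D'. After: A=0 B=0 C=-5 D=-5 ZF=0 PC=5
Step 6: PC=5 exec 'MOV C, 0'. After: A=0 B=0 C=0 D=-5 ZF=0 PC=6
Step 7: PC=6 exec 'MUL C, A'. After: A=0 B=0 C=0 D=-5 ZF=1 PC=7
Step 8: PC=7 exec 'MOV B, 9'. After: A=0 B=9 C=0 D=-5 ZF=1 PC=8
Step 9: PC=8 exec 'MOV B, C'. After: A=0 B=0 C=0 D=-5 ZF=1 PC=9
Step 10: PC=9 exec 'ADD A, 4'. After: A=4 B=0 C=0 D=-5 ZF=0 PC=10
Step 11: PC=10 exec 'MOV A, D'. After: A=-5 B=0 C=0 D=-5 ZF=0 PC=11
Step 12: PC=11 exec 'SUB A, 2'. After: A=-7 B=0 C=0 D=-5 ZF=0 PC=12
Step 13: PC=12 exec 'SUB B, B'. After: A=-7 B=0 C=0 D=-5 ZF=1 PC=13
Step 14: PC=13 exec 'MOV C, D'. After: A=-7 B=0 C=-5 D=-5 ZF=1 PC=14
Step 15: PC=14 exec 'HALT'. After: A=-7 B=0 C=-5 D=-5 ZF=1 PC=14 HALTED
Total instructions executed: 15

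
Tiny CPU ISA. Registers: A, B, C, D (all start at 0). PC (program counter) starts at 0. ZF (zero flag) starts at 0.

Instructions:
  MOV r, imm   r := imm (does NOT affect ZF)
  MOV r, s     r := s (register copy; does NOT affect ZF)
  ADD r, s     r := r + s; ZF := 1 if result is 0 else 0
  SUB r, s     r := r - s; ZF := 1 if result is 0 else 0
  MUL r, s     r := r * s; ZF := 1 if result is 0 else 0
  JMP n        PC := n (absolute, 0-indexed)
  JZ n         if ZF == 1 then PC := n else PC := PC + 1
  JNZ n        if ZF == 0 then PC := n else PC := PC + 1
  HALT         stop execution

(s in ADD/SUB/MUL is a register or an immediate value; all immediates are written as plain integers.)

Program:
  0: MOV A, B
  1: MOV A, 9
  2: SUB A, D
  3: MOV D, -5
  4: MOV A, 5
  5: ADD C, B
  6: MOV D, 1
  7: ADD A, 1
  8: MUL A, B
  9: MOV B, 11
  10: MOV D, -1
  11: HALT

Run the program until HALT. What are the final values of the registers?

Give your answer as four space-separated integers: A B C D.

Step 1: PC=0 exec 'MOV A, B'. After: A=0 B=0 C=0 D=0 ZF=0 PC=1
Step 2: PC=1 exec 'MOV A, 9'. After: A=9 B=0 C=0 D=0 ZF=0 PC=2
Step 3: PC=2 exec 'SUB A, D'. After: A=9 B=0 C=0 D=0 ZF=0 PC=3
Step 4: PC=3 exec 'MOV D, -5'. After: A=9 B=0 C=0 D=-5 ZF=0 PC=4
Step 5: PC=4 exec 'MOV A, 5'. After: A=5 B=0 C=0 D=-5 ZF=0 PC=5
Step 6: PC=5 exec 'ADD C, B'. After: A=5 B=0 C=0 D=-5 ZF=1 PC=6
Step 7: PC=6 exec 'MOV D, 1'. After: A=5 B=0 C=0 D=1 ZF=1 PC=7
Step 8: PC=7 exec 'ADD A, 1'. After: A=6 B=0 C=0 D=1 ZF=0 PC=8
Step 9: PC=8 exec 'MUL A, B'. After: A=0 B=0 C=0 D=1 ZF=1 PC=9
Step 10: PC=9 exec 'MOV B, 11'. After: A=0 B=11 C=0 D=1 ZF=1 PC=10
Step 11: PC=10 exec 'MOV D, -1'. After: A=0 B=11 C=0 D=-1 ZF=1 PC=11
Step 12: PC=11 exec 'HALT'. After: A=0 B=11 C=0 D=-1 ZF=1 PC=11 HALTED

Answer: 0 11 0 -1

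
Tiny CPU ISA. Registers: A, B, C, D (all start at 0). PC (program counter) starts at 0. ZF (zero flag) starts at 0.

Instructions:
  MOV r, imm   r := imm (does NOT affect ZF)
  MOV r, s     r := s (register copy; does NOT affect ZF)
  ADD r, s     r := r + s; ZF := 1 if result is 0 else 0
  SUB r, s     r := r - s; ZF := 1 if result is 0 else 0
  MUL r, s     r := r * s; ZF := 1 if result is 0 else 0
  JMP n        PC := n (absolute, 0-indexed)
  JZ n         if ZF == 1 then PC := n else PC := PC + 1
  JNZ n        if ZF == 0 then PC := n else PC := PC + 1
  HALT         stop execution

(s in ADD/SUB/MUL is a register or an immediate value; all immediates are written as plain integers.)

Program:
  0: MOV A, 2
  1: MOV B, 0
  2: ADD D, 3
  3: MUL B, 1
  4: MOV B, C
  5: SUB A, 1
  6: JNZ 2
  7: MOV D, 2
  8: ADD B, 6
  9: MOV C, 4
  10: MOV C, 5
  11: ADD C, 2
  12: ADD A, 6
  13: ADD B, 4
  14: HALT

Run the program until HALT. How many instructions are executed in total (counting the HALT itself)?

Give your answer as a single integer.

Answer: 20

Derivation:
Step 1: PC=0 exec 'MOV A, 2'. After: A=2 B=0 C=0 D=0 ZF=0 PC=1
Step 2: PC=1 exec 'MOV B, 0'. After: A=2 B=0 C=0 D=0 ZF=0 PC=2
Step 3: PC=2 exec 'ADD D, 3'. After: A=2 B=0 C=0 D=3 ZF=0 PC=3
Step 4: PC=3 exec 'MUL B, 1'. After: A=2 B=0 C=0 D=3 ZF=1 PC=4
Step 5: PC=4 exec 'MOV B, C'. After: A=2 B=0 C=0 D=3 ZF=1 PC=5
Step 6: PC=5 exec 'SUB A, 1'. After: A=1 B=0 C=0 D=3 ZF=0 PC=6
Step 7: PC=6 exec 'JNZ 2'. After: A=1 B=0 C=0 D=3 ZF=0 PC=2
Step 8: PC=2 exec 'ADD D, 3'. After: A=1 B=0 C=0 D=6 ZF=0 PC=3
Step 9: PC=3 exec 'MUL B, 1'. After: A=1 B=0 C=0 D=6 ZF=1 PC=4
Step 10: PC=4 exec 'MOV B, C'. After: A=1 B=0 C=0 D=6 ZF=1 PC=5
Step 11: PC=5 exec 'SUB A, 1'. After: A=0 B=0 C=0 D=6 ZF=1 PC=6
Step 12: PC=6 exec 'JNZ 2'. After: A=0 B=0 C=0 D=6 ZF=1 PC=7
Step 13: PC=7 exec 'MOV D, 2'. After: A=0 B=0 C=0 D=2 ZF=1 PC=8
Step 14: PC=8 exec 'ADD B, 6'. After: A=0 B=6 C=0 D=2 ZF=0 PC=9
Step 15: PC=9 exec 'MOV C, 4'. After: A=0 B=6 C=4 D=2 ZF=0 PC=10
Step 16: PC=10 exec 'MOV C, 5'. After: A=0 B=6 C=5 D=2 ZF=0 PC=11
Step 17: PC=11 exec 'ADD C, 2'. After: A=0 B=6 C=7 D=2 ZF=0 PC=12
Step 18: PC=12 exec 'ADD A, 6'. After: A=6 B=6 C=7 D=2 ZF=0 PC=13
Step 19: PC=13 exec 'ADD B, 4'. After: A=6 B=10 C=7 D=2 ZF=0 PC=14
Step 20: PC=14 exec 'HALT'. After: A=6 B=10 C=7 D=2 ZF=0 PC=14 HALTED
Total instructions executed: 20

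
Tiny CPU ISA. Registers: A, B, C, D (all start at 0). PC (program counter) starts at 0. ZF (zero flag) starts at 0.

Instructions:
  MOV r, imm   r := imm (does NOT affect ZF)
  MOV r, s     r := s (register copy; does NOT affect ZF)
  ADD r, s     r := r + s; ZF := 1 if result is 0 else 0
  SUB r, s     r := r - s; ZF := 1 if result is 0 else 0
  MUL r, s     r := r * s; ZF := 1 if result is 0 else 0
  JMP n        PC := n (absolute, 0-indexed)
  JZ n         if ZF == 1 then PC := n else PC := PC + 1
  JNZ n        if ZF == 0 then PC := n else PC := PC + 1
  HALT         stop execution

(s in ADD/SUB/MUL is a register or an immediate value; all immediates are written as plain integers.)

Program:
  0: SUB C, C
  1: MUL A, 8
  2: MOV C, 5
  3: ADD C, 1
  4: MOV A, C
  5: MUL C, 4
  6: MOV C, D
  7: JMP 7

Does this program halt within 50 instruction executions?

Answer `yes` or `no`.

Step 1: PC=0 exec 'SUB C, C'. After: A=0 B=0 C=0 D=0 ZF=1 PC=1
Step 2: PC=1 exec 'MUL A, 8'. After: A=0 B=0 C=0 D=0 ZF=1 PC=2
Step 3: PC=2 exec 'MOV C, 5'. After: A=0 B=0 C=5 D=0 ZF=1 PC=3
Step 4: PC=3 exec 'ADD C, 1'. After: A=0 B=0 C=6 D=0 ZF=0 PC=4
Step 5: PC=4 exec 'MOV A, C'. After: A=6 B=0 C=6 D=0 ZF=0 PC=5
Step 6: PC=5 exec 'MUL C, 4'. After: A=6 B=0 C=24 D=0 ZF=0 PC=6
Step 7: PC=6 exec 'MOV C, D'. After: A=6 B=0 C=0 D=0 ZF=0 PC=7
Step 8: PC=7 exec 'JMP 7'. After: A=6 B=0 C=0 D=0 ZF=0 PC=7
State after step 8 equals state after step 7: the program is in a cycle of length 1 and will never halt.

Answer: no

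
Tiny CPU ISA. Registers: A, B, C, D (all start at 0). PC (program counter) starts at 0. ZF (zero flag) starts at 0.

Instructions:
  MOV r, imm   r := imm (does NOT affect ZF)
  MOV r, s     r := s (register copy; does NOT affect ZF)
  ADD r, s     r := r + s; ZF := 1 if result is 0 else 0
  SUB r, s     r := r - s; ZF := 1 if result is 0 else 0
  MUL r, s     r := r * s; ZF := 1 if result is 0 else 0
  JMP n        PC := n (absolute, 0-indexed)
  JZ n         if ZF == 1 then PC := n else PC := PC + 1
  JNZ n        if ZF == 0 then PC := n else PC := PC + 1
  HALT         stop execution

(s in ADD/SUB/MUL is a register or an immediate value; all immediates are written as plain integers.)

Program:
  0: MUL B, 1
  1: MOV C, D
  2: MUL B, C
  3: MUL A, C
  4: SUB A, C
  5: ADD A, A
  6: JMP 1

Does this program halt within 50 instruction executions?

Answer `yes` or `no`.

Step 1: PC=0 exec 'MUL B, 1'. After: A=0 B=0 C=0 D=0 ZF=1 PC=1
Step 2: PC=1 exec 'MOV C, D'. After: A=0 B=0 C=0 D=0 ZF=1 PC=2
Step 3: PC=2 exec 'MUL B, C'. After: A=0 B=0 C=0 D=0 ZF=1 PC=3
Step 4: PC=3 exec 'MUL A, C'. After: A=0 B=0 C=0 D=0 ZF=1 PC=4
Step 5: PC=4 exec 'SUB A, C'. After: A=0 B=0 C=0 D=0 ZF=1 PC=5
Step 6: PC=5 exec 'ADD A, A'. After: A=0 B=0 C=0 D=0 ZF=1 PC=6
Step 7: PC=6 exec 'JMP 1'. After: A=0 B=0 C=0 D=0 ZF=1 PC=1
State after step 7 equals state after step 1: the program is in a cycle of length 6 and will never halt.

Answer: no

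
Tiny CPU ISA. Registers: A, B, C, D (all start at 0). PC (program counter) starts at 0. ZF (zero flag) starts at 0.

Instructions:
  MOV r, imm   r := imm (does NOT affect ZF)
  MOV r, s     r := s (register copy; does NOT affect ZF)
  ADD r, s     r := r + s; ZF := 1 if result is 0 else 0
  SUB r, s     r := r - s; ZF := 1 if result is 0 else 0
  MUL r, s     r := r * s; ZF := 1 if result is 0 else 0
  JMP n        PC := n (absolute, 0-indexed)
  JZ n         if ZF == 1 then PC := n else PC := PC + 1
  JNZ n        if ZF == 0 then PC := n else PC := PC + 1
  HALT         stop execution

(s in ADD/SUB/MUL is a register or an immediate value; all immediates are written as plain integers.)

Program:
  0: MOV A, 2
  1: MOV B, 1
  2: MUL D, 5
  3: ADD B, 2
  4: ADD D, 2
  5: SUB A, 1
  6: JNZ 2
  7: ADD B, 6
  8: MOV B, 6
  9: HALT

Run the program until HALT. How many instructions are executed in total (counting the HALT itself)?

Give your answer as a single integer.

Answer: 15

Derivation:
Step 1: PC=0 exec 'MOV A, 2'. After: A=2 B=0 C=0 D=0 ZF=0 PC=1
Step 2: PC=1 exec 'MOV B, 1'. After: A=2 B=1 C=0 D=0 ZF=0 PC=2
Step 3: PC=2 exec 'MUL D, 5'. After: A=2 B=1 C=0 D=0 ZF=1 PC=3
Step 4: PC=3 exec 'ADD B, 2'. After: A=2 B=3 C=0 D=0 ZF=0 PC=4
Step 5: PC=4 exec 'ADD D, 2'. After: A=2 B=3 C=0 D=2 ZF=0 PC=5
Step 6: PC=5 exec 'SUB A, 1'. After: A=1 B=3 C=0 D=2 ZF=0 PC=6
Step 7: PC=6 exec 'JNZ 2'. After: A=1 B=3 C=0 D=2 ZF=0 PC=2
Step 8: PC=2 exec 'MUL D, 5'. After: A=1 B=3 C=0 D=10 ZF=0 PC=3
Step 9: PC=3 exec 'ADD B, 2'. After: A=1 B=5 C=0 D=10 ZF=0 PC=4
Step 10: PC=4 exec 'ADD D, 2'. After: A=1 B=5 C=0 D=12 ZF=0 PC=5
Step 11: PC=5 exec 'SUB A, 1'. After: A=0 B=5 C=0 D=12 ZF=1 PC=6
Step 12: PC=6 exec 'JNZ 2'. After: A=0 B=5 C=0 D=12 ZF=1 PC=7
Step 13: PC=7 exec 'ADD B, 6'. After: A=0 B=11 C=0 D=12 ZF=0 PC=8
Step 14: PC=8 exec 'MOV B, 6'. After: A=0 B=6 C=0 D=12 ZF=0 PC=9
Step 15: PC=9 exec 'HALT'. After: A=0 B=6 C=0 D=12 ZF=0 PC=9 HALTED
Total instructions executed: 15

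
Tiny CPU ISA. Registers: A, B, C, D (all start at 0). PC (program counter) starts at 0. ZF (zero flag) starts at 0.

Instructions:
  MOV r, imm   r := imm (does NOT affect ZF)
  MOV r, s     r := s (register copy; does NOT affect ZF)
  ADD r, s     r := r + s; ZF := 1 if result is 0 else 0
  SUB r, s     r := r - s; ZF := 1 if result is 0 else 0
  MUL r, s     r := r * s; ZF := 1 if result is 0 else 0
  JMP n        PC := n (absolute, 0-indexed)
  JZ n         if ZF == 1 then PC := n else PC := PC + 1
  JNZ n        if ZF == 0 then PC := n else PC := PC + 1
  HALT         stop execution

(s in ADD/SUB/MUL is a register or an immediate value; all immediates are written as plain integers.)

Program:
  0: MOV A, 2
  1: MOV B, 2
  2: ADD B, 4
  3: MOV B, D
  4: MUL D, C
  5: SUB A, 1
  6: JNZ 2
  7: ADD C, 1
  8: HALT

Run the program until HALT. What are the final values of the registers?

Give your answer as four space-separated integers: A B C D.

Step 1: PC=0 exec 'MOV A, 2'. After: A=2 B=0 C=0 D=0 ZF=0 PC=1
Step 2: PC=1 exec 'MOV B, 2'. After: A=2 B=2 C=0 D=0 ZF=0 PC=2
Step 3: PC=2 exec 'ADD B, 4'. After: A=2 B=6 C=0 D=0 ZF=0 PC=3
Step 4: PC=3 exec 'MOV B, D'. After: A=2 B=0 C=0 D=0 ZF=0 PC=4
Step 5: PC=4 exec 'MUL D, C'. After: A=2 B=0 C=0 D=0 ZF=1 PC=5
Step 6: PC=5 exec 'SUB A, 1'. After: A=1 B=0 C=0 D=0 ZF=0 PC=6
Step 7: PC=6 exec 'JNZ 2'. After: A=1 B=0 C=0 D=0 ZF=0 PC=2
Step 8: PC=2 exec 'ADD B, 4'. After: A=1 B=4 C=0 D=0 ZF=0 PC=3
Step 9: PC=3 exec 'MOV B, D'. After: A=1 B=0 C=0 D=0 ZF=0 PC=4
Step 10: PC=4 exec 'MUL D, C'. After: A=1 B=0 C=0 D=0 ZF=1 PC=5
Step 11: PC=5 exec 'SUB A, 1'. After: A=0 B=0 C=0 D=0 ZF=1 PC=6
Step 12: PC=6 exec 'JNZ 2'. After: A=0 B=0 C=0 D=0 ZF=1 PC=7
Step 13: PC=7 exec 'ADD C, 1'. After: A=0 B=0 C=1 D=0 ZF=0 PC=8
Step 14: PC=8 exec 'HALT'. After: A=0 B=0 C=1 D=0 ZF=0 PC=8 HALTED

Answer: 0 0 1 0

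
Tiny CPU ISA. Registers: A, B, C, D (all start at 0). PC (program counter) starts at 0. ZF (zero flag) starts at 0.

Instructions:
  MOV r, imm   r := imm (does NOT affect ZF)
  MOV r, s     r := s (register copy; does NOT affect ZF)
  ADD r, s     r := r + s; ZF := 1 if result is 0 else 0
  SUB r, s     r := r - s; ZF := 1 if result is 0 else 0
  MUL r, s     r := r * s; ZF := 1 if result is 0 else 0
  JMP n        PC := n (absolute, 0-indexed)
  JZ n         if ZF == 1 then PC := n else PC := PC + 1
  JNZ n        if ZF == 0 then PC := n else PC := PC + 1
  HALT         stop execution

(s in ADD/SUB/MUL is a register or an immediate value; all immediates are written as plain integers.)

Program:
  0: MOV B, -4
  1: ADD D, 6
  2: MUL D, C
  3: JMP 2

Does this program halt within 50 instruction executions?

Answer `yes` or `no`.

Step 1: PC=0 exec 'MOV B, -4'. After: A=0 B=-4 C=0 D=0 ZF=0 PC=1
Step 2: PC=1 exec 'ADD D, 6'. After: A=0 B=-4 C=0 D=6 ZF=0 PC=2
Step 3: PC=2 exec 'MUL D, C'. After: A=0 B=-4 C=0 D=0 ZF=1 PC=3
Step 4: PC=3 exec 'JMP 2'. After: A=0 B=-4 C=0 D=0 ZF=1 PC=2
Step 5: PC=2 exec 'MUL D, C'. After: A=0 B=-4 C=0 D=0 ZF=1 PC=3
State after step 5 equals state after step 3: the program is in a cycle of length 2 and will never halt.

Answer: no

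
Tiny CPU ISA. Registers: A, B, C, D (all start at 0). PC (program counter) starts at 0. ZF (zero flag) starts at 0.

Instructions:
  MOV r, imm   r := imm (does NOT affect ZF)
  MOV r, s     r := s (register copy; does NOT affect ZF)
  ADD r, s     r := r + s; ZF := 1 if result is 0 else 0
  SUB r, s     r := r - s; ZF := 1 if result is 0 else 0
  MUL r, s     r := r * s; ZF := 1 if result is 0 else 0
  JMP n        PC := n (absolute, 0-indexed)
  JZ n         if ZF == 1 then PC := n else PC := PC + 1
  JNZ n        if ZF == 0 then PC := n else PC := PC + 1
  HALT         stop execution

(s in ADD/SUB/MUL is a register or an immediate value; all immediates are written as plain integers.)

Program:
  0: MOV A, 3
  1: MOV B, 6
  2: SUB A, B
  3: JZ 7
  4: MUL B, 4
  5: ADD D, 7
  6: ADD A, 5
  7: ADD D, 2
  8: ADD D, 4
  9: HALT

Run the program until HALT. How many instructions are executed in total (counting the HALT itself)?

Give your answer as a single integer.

Answer: 10

Derivation:
Step 1: PC=0 exec 'MOV A, 3'. After: A=3 B=0 C=0 D=0 ZF=0 PC=1
Step 2: PC=1 exec 'MOV B, 6'. After: A=3 B=6 C=0 D=0 ZF=0 PC=2
Step 3: PC=2 exec 'SUB A, B'. After: A=-3 B=6 C=0 D=0 ZF=0 PC=3
Step 4: PC=3 exec 'JZ 7'. After: A=-3 B=6 C=0 D=0 ZF=0 PC=4
Step 5: PC=4 exec 'MUL B, 4'. After: A=-3 B=24 C=0 D=0 ZF=0 PC=5
Step 6: PC=5 exec 'ADD D, 7'. After: A=-3 B=24 C=0 D=7 ZF=0 PC=6
Step 7: PC=6 exec 'ADD A, 5'. After: A=2 B=24 C=0 D=7 ZF=0 PC=7
Step 8: PC=7 exec 'ADD D, 2'. After: A=2 B=24 C=0 D=9 ZF=0 PC=8
Step 9: PC=8 exec 'ADD D, 4'. After: A=2 B=24 C=0 D=13 ZF=0 PC=9
Step 10: PC=9 exec 'HALT'. After: A=2 B=24 C=0 D=13 ZF=0 PC=9 HALTED
Total instructions executed: 10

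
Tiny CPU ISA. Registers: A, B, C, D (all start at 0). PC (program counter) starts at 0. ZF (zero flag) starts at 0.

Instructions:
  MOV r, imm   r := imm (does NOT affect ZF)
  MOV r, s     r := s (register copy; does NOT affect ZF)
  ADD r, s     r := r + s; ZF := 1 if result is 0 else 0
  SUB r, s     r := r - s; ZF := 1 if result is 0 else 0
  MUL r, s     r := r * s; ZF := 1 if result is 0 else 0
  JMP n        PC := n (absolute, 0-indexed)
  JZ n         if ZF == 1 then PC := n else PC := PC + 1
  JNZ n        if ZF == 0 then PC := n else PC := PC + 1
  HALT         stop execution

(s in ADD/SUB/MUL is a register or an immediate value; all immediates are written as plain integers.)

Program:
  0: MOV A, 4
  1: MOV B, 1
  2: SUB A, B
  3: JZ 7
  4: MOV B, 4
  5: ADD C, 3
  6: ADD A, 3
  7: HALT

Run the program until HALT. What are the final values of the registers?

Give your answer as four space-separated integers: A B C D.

Step 1: PC=0 exec 'MOV A, 4'. After: A=4 B=0 C=0 D=0 ZF=0 PC=1
Step 2: PC=1 exec 'MOV B, 1'. After: A=4 B=1 C=0 D=0 ZF=0 PC=2
Step 3: PC=2 exec 'SUB A, B'. After: A=3 B=1 C=0 D=0 ZF=0 PC=3
Step 4: PC=3 exec 'JZ 7'. After: A=3 B=1 C=0 D=0 ZF=0 PC=4
Step 5: PC=4 exec 'MOV B, 4'. After: A=3 B=4 C=0 D=0 ZF=0 PC=5
Step 6: PC=5 exec 'ADD C, 3'. After: A=3 B=4 C=3 D=0 ZF=0 PC=6
Step 7: PC=6 exec 'ADD A, 3'. After: A=6 B=4 C=3 D=0 ZF=0 PC=7
Step 8: PC=7 exec 'HALT'. After: A=6 B=4 C=3 D=0 ZF=0 PC=7 HALTED

Answer: 6 4 3 0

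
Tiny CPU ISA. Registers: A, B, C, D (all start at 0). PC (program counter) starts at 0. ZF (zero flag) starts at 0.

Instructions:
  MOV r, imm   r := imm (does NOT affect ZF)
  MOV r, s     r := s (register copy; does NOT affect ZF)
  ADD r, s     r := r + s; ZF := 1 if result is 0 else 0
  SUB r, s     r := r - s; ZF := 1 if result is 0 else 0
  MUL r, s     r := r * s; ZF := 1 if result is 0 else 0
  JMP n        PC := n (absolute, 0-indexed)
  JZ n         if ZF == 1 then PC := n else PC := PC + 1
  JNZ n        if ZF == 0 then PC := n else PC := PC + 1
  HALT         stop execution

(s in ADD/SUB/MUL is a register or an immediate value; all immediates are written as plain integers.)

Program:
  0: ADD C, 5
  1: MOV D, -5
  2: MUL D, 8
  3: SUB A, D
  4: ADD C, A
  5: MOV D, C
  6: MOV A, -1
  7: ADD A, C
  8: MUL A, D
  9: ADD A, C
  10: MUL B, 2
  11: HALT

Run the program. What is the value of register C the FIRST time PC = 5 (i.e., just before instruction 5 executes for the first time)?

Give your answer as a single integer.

Step 1: PC=0 exec 'ADD C, 5'. After: A=0 B=0 C=5 D=0 ZF=0 PC=1
Step 2: PC=1 exec 'MOV D, -5'. After: A=0 B=0 C=5 D=-5 ZF=0 PC=2
Step 3: PC=2 exec 'MUL D, 8'. After: A=0 B=0 C=5 D=-40 ZF=0 PC=3
Step 4: PC=3 exec 'SUB A, D'. After: A=40 B=0 C=5 D=-40 ZF=0 PC=4
Step 5: PC=4 exec 'ADD C, A'. After: A=40 B=0 C=45 D=-40 ZF=0 PC=5
First time PC=5: C=45

45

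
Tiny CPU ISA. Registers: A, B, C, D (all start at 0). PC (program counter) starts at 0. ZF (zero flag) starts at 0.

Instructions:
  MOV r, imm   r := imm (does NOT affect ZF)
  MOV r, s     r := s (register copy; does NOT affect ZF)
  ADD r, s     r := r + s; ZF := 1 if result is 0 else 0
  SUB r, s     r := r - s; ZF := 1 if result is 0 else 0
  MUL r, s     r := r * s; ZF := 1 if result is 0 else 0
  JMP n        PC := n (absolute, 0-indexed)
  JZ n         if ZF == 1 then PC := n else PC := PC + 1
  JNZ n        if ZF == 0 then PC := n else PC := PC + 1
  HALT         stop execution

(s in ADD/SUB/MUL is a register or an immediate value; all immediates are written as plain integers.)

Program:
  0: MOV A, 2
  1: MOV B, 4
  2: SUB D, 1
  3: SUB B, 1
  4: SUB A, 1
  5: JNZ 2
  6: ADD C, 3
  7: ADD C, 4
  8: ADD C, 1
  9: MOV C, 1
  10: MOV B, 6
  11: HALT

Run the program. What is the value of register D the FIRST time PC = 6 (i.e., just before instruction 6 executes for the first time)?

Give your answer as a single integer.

Step 1: PC=0 exec 'MOV A, 2'. After: A=2 B=0 C=0 D=0 ZF=0 PC=1
Step 2: PC=1 exec 'MOV B, 4'. After: A=2 B=4 C=0 D=0 ZF=0 PC=2
Step 3: PC=2 exec 'SUB D, 1'. After: A=2 B=4 C=0 D=-1 ZF=0 PC=3
Step 4: PC=3 exec 'SUB B, 1'. After: A=2 B=3 C=0 D=-1 ZF=0 PC=4
Step 5: PC=4 exec 'SUB A, 1'. After: A=1 B=3 C=0 D=-1 ZF=0 PC=5
Step 6: PC=5 exec 'JNZ 2'. After: A=1 B=3 C=0 D=-1 ZF=0 PC=2
Step 7: PC=2 exec 'SUB D, 1'. After: A=1 B=3 C=0 D=-2 ZF=0 PC=3
Step 8: PC=3 exec 'SUB B, 1'. After: A=1 B=2 C=0 D=-2 ZF=0 PC=4
Step 9: PC=4 exec 'SUB A, 1'. After: A=0 B=2 C=0 D=-2 ZF=1 PC=5
Step 10: PC=5 exec 'JNZ 2'. After: A=0 B=2 C=0 D=-2 ZF=1 PC=6
First time PC=6: D=-2

-2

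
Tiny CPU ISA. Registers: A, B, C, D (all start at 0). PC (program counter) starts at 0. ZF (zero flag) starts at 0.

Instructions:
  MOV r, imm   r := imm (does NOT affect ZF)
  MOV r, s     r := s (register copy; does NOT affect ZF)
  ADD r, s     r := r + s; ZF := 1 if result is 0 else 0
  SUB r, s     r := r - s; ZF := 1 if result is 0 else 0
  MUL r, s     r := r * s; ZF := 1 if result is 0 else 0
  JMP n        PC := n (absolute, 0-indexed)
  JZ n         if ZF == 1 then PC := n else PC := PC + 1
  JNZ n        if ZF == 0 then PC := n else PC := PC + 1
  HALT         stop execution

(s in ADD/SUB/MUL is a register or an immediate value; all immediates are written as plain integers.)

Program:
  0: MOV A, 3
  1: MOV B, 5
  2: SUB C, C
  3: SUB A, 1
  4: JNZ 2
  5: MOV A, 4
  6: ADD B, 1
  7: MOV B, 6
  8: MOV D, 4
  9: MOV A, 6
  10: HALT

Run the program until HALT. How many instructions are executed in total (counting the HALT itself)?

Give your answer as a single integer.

Step 1: PC=0 exec 'MOV A, 3'. After: A=3 B=0 C=0 D=0 ZF=0 PC=1
Step 2: PC=1 exec 'MOV B, 5'. After: A=3 B=5 C=0 D=0 ZF=0 PC=2
Step 3: PC=2 exec 'SUB C, C'. After: A=3 B=5 C=0 D=0 ZF=1 PC=3
Step 4: PC=3 exec 'SUB A, 1'. After: A=2 B=5 C=0 D=0 ZF=0 PC=4
Step 5: PC=4 exec 'JNZ 2'. After: A=2 B=5 C=0 D=0 ZF=0 PC=2
Step 6: PC=2 exec 'SUB C, C'. After: A=2 B=5 C=0 D=0 ZF=1 PC=3
Step 7: PC=3 exec 'SUB A, 1'. After: A=1 B=5 C=0 D=0 ZF=0 PC=4
Step 8: PC=4 exec 'JNZ 2'. After: A=1 B=5 C=0 D=0 ZF=0 PC=2
Step 9: PC=2 exec 'SUB C, C'. After: A=1 B=5 C=0 D=0 ZF=1 PC=3
Step 10: PC=3 exec 'SUB A, 1'. After: A=0 B=5 C=0 D=0 ZF=1 PC=4
Step 11: PC=4 exec 'JNZ 2'. After: A=0 B=5 C=0 D=0 ZF=1 PC=5
Step 12: PC=5 exec 'MOV A, 4'. After: A=4 B=5 C=0 D=0 ZF=1 PC=6
Step 13: PC=6 exec 'ADD B, 1'. After: A=4 B=6 C=0 D=0 ZF=0 PC=7
Step 14: PC=7 exec 'MOV B, 6'. After: A=4 B=6 C=0 D=0 ZF=0 PC=8
Step 15: PC=8 exec 'MOV D, 4'. After: A=4 B=6 C=0 D=4 ZF=0 PC=9
Step 16: PC=9 exec 'MOV A, 6'. After: A=6 B=6 C=0 D=4 ZF=0 PC=10
Step 17: PC=10 exec 'HALT'. After: A=6 B=6 C=0 D=4 ZF=0 PC=10 HALTED
Total instructions executed: 17

Answer: 17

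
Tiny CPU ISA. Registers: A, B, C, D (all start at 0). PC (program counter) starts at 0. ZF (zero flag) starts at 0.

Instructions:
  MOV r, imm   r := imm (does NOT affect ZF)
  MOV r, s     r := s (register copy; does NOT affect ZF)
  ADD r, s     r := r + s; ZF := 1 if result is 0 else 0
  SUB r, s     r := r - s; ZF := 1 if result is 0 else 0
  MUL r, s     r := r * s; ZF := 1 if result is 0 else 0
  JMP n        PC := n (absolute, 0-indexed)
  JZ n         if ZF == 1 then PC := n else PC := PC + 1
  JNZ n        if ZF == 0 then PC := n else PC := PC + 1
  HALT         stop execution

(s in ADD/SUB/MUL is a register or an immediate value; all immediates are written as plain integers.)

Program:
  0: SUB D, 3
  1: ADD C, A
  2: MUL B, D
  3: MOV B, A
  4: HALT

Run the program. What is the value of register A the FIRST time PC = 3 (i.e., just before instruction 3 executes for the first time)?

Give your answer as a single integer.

Step 1: PC=0 exec 'SUB D, 3'. After: A=0 B=0 C=0 D=-3 ZF=0 PC=1
Step 2: PC=1 exec 'ADD C, A'. After: A=0 B=0 C=0 D=-3 ZF=1 PC=2
Step 3: PC=2 exec 'MUL B, D'. After: A=0 B=0 C=0 D=-3 ZF=1 PC=3
First time PC=3: A=0

0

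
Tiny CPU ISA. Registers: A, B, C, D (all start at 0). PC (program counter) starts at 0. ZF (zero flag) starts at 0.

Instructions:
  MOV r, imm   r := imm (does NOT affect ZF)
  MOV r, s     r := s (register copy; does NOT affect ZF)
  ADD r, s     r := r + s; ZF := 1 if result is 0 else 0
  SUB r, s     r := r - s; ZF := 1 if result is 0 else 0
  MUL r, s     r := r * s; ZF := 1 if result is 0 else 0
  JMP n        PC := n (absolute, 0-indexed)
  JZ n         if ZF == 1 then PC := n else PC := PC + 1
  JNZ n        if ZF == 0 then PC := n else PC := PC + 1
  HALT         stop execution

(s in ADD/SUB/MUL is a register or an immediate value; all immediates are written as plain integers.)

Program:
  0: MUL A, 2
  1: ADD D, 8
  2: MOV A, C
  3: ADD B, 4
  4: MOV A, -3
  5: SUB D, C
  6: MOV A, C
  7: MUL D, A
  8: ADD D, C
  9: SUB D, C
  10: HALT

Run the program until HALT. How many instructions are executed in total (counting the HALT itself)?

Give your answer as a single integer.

Step 1: PC=0 exec 'MUL A, 2'. After: A=0 B=0 C=0 D=0 ZF=1 PC=1
Step 2: PC=1 exec 'ADD D, 8'. After: A=0 B=0 C=0 D=8 ZF=0 PC=2
Step 3: PC=2 exec 'MOV A, C'. After: A=0 B=0 C=0 D=8 ZF=0 PC=3
Step 4: PC=3 exec 'ADD B, 4'. After: A=0 B=4 C=0 D=8 ZF=0 PC=4
Step 5: PC=4 exec 'MOV A, -3'. After: A=-3 B=4 C=0 D=8 ZF=0 PC=5
Step 6: PC=5 exec 'SUB D, C'. After: A=-3 B=4 C=0 D=8 ZF=0 PC=6
Step 7: PC=6 exec 'MOV A, C'. After: A=0 B=4 C=0 D=8 ZF=0 PC=7
Step 8: PC=7 exec 'MUL D, A'. After: A=0 B=4 C=0 D=0 ZF=1 PC=8
Step 9: PC=8 exec 'ADD D, C'. After: A=0 B=4 C=0 D=0 ZF=1 PC=9
Step 10: PC=9 exec 'SUB D, C'. After: A=0 B=4 C=0 D=0 ZF=1 PC=10
Step 11: PC=10 exec 'HALT'. After: A=0 B=4 C=0 D=0 ZF=1 PC=10 HALTED
Total instructions executed: 11

Answer: 11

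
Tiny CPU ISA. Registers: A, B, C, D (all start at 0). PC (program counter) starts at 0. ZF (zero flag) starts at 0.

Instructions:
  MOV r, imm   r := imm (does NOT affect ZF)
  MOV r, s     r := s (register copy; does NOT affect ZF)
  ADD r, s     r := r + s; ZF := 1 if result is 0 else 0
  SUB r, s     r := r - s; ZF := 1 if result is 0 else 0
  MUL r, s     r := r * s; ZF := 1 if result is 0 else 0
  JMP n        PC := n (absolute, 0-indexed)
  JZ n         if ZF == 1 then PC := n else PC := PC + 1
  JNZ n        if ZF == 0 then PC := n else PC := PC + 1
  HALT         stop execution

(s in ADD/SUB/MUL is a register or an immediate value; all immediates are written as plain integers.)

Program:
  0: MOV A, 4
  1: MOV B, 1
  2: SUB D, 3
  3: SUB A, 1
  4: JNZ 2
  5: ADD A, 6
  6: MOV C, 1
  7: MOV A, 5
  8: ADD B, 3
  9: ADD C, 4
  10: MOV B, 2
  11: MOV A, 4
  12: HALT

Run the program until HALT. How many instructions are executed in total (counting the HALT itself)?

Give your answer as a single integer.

Answer: 22

Derivation:
Step 1: PC=0 exec 'MOV A, 4'. After: A=4 B=0 C=0 D=0 ZF=0 PC=1
Step 2: PC=1 exec 'MOV B, 1'. After: A=4 B=1 C=0 D=0 ZF=0 PC=2
Step 3: PC=2 exec 'SUB D, 3'. After: A=4 B=1 C=0 D=-3 ZF=0 PC=3
Step 4: PC=3 exec 'SUB A, 1'. After: A=3 B=1 C=0 D=-3 ZF=0 PC=4
Step 5: PC=4 exec 'JNZ 2'. After: A=3 B=1 C=0 D=-3 ZF=0 PC=2
Step 6: PC=2 exec 'SUB D, 3'. After: A=3 B=1 C=0 D=-6 ZF=0 PC=3
Step 7: PC=3 exec 'SUB A, 1'. After: A=2 B=1 C=0 D=-6 ZF=0 PC=4
Step 8: PC=4 exec 'JNZ 2'. After: A=2 B=1 C=0 D=-6 ZF=0 PC=2
Step 9: PC=2 exec 'SUB D, 3'. After: A=2 B=1 C=0 D=-9 ZF=0 PC=3
Step 10: PC=3 exec 'SUB A, 1'. After: A=1 B=1 C=0 D=-9 ZF=0 PC=4
Step 11: PC=4 exec 'JNZ 2'. After: A=1 B=1 C=0 D=-9 ZF=0 PC=2
Step 12: PC=2 exec 'SUB D, 3'. After: A=1 B=1 C=0 D=-12 ZF=0 PC=3
Step 13: PC=3 exec 'SUB A, 1'. After: A=0 B=1 C=0 D=-12 ZF=1 PC=4
Step 14: PC=4 exec 'JNZ 2'. After: A=0 B=1 C=0 D=-12 ZF=1 PC=5
Step 15: PC=5 exec 'ADD A, 6'. After: A=6 B=1 C=0 D=-12 ZF=0 PC=6
Step 16: PC=6 exec 'MOV C, 1'. After: A=6 B=1 C=1 D=-12 ZF=0 PC=7
Step 17: PC=7 exec 'MOV A, 5'. After: A=5 B=1 C=1 D=-12 ZF=0 PC=8
Step 18: PC=8 exec 'ADD B, 3'. After: A=5 B=4 C=1 D=-12 ZF=0 PC=9
Step 19: PC=9 exec 'ADD C, 4'. After: A=5 B=4 C=5 D=-12 ZF=0 PC=10
Step 20: PC=10 exec 'MOV B, 2'. After: A=5 B=2 C=5 D=-12 ZF=0 PC=11
Step 21: PC=11 exec 'MOV A, 4'. After: A=4 B=2 C=5 D=-12 ZF=0 PC=12
Step 22: PC=12 exec 'HALT'. After: A=4 B=2 C=5 D=-12 ZF=0 PC=12 HALTED
Total instructions executed: 22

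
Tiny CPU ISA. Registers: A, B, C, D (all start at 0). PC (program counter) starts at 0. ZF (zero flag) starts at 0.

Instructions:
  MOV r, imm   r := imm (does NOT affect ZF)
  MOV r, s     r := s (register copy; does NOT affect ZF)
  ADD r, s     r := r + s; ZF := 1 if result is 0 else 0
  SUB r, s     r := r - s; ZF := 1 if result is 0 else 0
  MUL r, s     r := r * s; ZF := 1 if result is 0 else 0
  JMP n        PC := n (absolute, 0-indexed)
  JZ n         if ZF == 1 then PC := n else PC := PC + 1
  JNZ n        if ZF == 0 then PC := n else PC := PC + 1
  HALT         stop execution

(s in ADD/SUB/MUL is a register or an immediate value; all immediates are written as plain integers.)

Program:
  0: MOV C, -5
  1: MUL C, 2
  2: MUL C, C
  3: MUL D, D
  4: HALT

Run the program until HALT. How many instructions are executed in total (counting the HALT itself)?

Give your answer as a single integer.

Step 1: PC=0 exec 'MOV C, -5'. After: A=0 B=0 C=-5 D=0 ZF=0 PC=1
Step 2: PC=1 exec 'MUL C, 2'. After: A=0 B=0 C=-10 D=0 ZF=0 PC=2
Step 3: PC=2 exec 'MUL C, C'. After: A=0 B=0 C=100 D=0 ZF=0 PC=3
Step 4: PC=3 exec 'MUL D, D'. After: A=0 B=0 C=100 D=0 ZF=1 PC=4
Step 5: PC=4 exec 'HALT'. After: A=0 B=0 C=100 D=0 ZF=1 PC=4 HALTED
Total instructions executed: 5

Answer: 5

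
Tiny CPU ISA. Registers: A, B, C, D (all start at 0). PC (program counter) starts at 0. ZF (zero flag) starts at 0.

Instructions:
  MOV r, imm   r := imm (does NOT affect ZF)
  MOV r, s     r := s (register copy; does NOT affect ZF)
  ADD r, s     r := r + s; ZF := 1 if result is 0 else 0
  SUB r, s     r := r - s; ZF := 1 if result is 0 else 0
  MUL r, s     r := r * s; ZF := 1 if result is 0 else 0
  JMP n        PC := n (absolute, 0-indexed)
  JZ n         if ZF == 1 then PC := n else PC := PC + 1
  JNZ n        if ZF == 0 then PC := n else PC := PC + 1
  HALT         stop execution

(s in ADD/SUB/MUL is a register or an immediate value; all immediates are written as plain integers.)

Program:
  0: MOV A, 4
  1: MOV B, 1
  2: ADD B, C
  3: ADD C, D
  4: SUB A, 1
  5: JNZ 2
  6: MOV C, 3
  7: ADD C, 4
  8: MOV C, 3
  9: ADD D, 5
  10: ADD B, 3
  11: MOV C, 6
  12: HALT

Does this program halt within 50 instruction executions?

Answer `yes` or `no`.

Step 1: PC=0 exec 'MOV A, 4'. After: A=4 B=0 C=0 D=0 ZF=0 PC=1
Step 2: PC=1 exec 'MOV B, 1'. After: A=4 B=1 C=0 D=0 ZF=0 PC=2
Step 3: PC=2 exec 'ADD B, C'. After: A=4 B=1 C=0 D=0 ZF=0 PC=3
Step 4: PC=3 exec 'ADD C, D'. After: A=4 B=1 C=0 D=0 ZF=1 PC=4
Step 5: PC=4 exec 'SUB A, 1'. After: A=3 B=1 C=0 D=0 ZF=0 PC=5
Step 6: PC=5 exec 'JNZ 2'. After: A=3 B=1 C=0 D=0 ZF=0 PC=2
Step 7: PC=2 exec 'ADD B, C'. After: A=3 B=1 C=0 D=0 ZF=0 PC=3
Step 8: PC=3 exec 'ADD C, D'. After: A=3 B=1 C=0 D=0 ZF=1 PC=4
Step 9: PC=4 exec 'SUB A, 1'. After: A=2 B=1 C=0 D=0 ZF=0 PC=5
Step 10: PC=5 exec 'JNZ 2'. After: A=2 B=1 C=0 D=0 ZF=0 PC=2
Step 11: PC=2 exec 'ADD B, C'. After: A=2 B=1 C=0 D=0 ZF=0 PC=3
Step 12: PC=3 exec 'ADD C, D'. After: A=2 B=1 C=0 D=0 ZF=1 PC=4
Step 13: PC=4 exec 'SUB A, 1'. After: A=1 B=1 C=0 D=0 ZF=0 PC=5
Step 14: PC=5 exec 'JNZ 2'. After: A=1 B=1 C=0 D=0 ZF=0 PC=2
Step 15: PC=2 exec 'ADD B, C'. After: A=1 B=1 C=0 D=0 ZF=0 PC=3
Step 16: PC=3 exec 'ADD C, D'. After: A=1 B=1 C=0 D=0 ZF=1 PC=4
Step 17: PC=4 exec 'SUB A, 1'. After: A=0 B=1 C=0 D=0 ZF=1 PC=5
Step 18: PC=5 exec 'JNZ 2'. After: A=0 B=1 C=0 D=0 ZF=1 PC=6
Step 19: PC=6 exec 'MOV C, 3'. After: A=0 B=1 C=3 D=0 ZF=1 PC=7
Step 20: PC=7 exec 'ADD C, 4'. After: A=0 B=1 C=7 D=0 ZF=0 PC=8
Step 21: PC=8 exec 'MOV C, 3'. After: A=0 B=1 C=3 D=0 ZF=0 PC=9
Step 22: PC=9 exec 'ADD D, 5'. After: A=0 B=1 C=3 D=5 ZF=0 PC=10
Step 23: PC=10 exec 'ADD B, 3'. After: A=0 B=4 C=3 D=5 ZF=0 PC=11
Step 24: PC=11 exec 'MOV C, 6'. After: A=0 B=4 C=6 D=5 ZF=0 PC=12
Step 25: PC=12 exec 'HALT'. After: A=0 B=4 C=6 D=5 ZF=0 PC=12 HALTED

Answer: yes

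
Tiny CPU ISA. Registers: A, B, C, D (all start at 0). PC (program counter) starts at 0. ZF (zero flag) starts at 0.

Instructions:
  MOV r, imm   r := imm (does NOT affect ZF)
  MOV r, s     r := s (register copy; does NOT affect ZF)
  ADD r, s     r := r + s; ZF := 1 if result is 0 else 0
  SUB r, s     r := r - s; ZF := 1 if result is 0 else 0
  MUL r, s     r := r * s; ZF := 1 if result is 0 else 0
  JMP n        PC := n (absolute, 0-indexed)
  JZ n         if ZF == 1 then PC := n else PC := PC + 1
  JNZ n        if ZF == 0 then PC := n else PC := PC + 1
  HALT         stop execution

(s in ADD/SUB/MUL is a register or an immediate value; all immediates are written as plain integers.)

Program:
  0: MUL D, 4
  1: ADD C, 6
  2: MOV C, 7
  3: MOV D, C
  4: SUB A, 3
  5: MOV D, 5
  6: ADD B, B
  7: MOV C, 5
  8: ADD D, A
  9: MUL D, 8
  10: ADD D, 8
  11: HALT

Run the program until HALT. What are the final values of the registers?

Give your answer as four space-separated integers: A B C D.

Answer: -3 0 5 24

Derivation:
Step 1: PC=0 exec 'MUL D, 4'. After: A=0 B=0 C=0 D=0 ZF=1 PC=1
Step 2: PC=1 exec 'ADD C, 6'. After: A=0 B=0 C=6 D=0 ZF=0 PC=2
Step 3: PC=2 exec 'MOV C, 7'. After: A=0 B=0 C=7 D=0 ZF=0 PC=3
Step 4: PC=3 exec 'MOV D, C'. After: A=0 B=0 C=7 D=7 ZF=0 PC=4
Step 5: PC=4 exec 'SUB A, 3'. After: A=-3 B=0 C=7 D=7 ZF=0 PC=5
Step 6: PC=5 exec 'MOV D, 5'. After: A=-3 B=0 C=7 D=5 ZF=0 PC=6
Step 7: PC=6 exec 'ADD B, B'. After: A=-3 B=0 C=7 D=5 ZF=1 PC=7
Step 8: PC=7 exec 'MOV C, 5'. After: A=-3 B=0 C=5 D=5 ZF=1 PC=8
Step 9: PC=8 exec 'ADD D, A'. After: A=-3 B=0 C=5 D=2 ZF=0 PC=9
Step 10: PC=9 exec 'MUL D, 8'. After: A=-3 B=0 C=5 D=16 ZF=0 PC=10
Step 11: PC=10 exec 'ADD D, 8'. After: A=-3 B=0 C=5 D=24 ZF=0 PC=11
Step 12: PC=11 exec 'HALT'. After: A=-3 B=0 C=5 D=24 ZF=0 PC=11 HALTED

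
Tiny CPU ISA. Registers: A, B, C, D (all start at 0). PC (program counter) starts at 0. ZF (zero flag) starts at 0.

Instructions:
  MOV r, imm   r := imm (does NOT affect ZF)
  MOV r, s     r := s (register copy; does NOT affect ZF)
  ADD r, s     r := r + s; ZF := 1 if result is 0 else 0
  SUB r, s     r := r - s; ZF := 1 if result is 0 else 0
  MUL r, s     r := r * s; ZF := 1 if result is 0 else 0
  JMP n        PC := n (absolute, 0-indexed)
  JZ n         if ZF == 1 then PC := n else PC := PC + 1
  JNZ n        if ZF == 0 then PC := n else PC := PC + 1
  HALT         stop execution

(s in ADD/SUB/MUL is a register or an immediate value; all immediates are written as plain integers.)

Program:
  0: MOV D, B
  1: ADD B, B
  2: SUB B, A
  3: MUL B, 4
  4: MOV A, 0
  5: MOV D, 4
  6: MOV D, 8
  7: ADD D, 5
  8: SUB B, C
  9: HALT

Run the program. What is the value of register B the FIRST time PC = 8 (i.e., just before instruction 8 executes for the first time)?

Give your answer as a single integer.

Step 1: PC=0 exec 'MOV D, B'. After: A=0 B=0 C=0 D=0 ZF=0 PC=1
Step 2: PC=1 exec 'ADD B, B'. After: A=0 B=0 C=0 D=0 ZF=1 PC=2
Step 3: PC=2 exec 'SUB B, A'. After: A=0 B=0 C=0 D=0 ZF=1 PC=3
Step 4: PC=3 exec 'MUL B, 4'. After: A=0 B=0 C=0 D=0 ZF=1 PC=4
Step 5: PC=4 exec 'MOV A, 0'. After: A=0 B=0 C=0 D=0 ZF=1 PC=5
Step 6: PC=5 exec 'MOV D, 4'. After: A=0 B=0 C=0 D=4 ZF=1 PC=6
Step 7: PC=6 exec 'MOV D, 8'. After: A=0 B=0 C=0 D=8 ZF=1 PC=7
Step 8: PC=7 exec 'ADD D, 5'. After: A=0 B=0 C=0 D=13 ZF=0 PC=8
First time PC=8: B=0

0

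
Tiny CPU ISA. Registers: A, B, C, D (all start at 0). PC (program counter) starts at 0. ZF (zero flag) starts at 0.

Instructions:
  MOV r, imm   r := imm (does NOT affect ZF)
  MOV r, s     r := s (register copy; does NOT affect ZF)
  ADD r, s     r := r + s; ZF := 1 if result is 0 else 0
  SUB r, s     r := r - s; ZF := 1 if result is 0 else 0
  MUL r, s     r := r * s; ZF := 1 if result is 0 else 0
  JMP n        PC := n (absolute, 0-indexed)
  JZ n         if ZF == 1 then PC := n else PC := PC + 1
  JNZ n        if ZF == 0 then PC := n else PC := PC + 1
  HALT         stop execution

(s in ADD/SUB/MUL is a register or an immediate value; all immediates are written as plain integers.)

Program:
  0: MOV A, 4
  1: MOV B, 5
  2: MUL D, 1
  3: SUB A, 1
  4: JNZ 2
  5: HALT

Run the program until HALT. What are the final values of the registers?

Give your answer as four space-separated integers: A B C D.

Answer: 0 5 0 0

Derivation:
Step 1: PC=0 exec 'MOV A, 4'. After: A=4 B=0 C=0 D=0 ZF=0 PC=1
Step 2: PC=1 exec 'MOV B, 5'. After: A=4 B=5 C=0 D=0 ZF=0 PC=2
Step 3: PC=2 exec 'MUL D, 1'. After: A=4 B=5 C=0 D=0 ZF=1 PC=3
Step 4: PC=3 exec 'SUB A, 1'. After: A=3 B=5 C=0 D=0 ZF=0 PC=4
Step 5: PC=4 exec 'JNZ 2'. After: A=3 B=5 C=0 D=0 ZF=0 PC=2
Step 6: PC=2 exec 'MUL D, 1'. After: A=3 B=5 C=0 D=0 ZF=1 PC=3
Step 7: PC=3 exec 'SUB A, 1'. After: A=2 B=5 C=0 D=0 ZF=0 PC=4
Step 8: PC=4 exec 'JNZ 2'. After: A=2 B=5 C=0 D=0 ZF=0 PC=2
Step 9: PC=2 exec 'MUL D, 1'. After: A=2 B=5 C=0 D=0 ZF=1 PC=3
Step 10: PC=3 exec 'SUB A, 1'. After: A=1 B=5 C=0 D=0 ZF=0 PC=4
Step 11: PC=4 exec 'JNZ 2'. After: A=1 B=5 C=0 D=0 ZF=0 PC=2
Step 12: PC=2 exec 'MUL D, 1'. After: A=1 B=5 C=0 D=0 ZF=1 PC=3
Step 13: PC=3 exec 'SUB A, 1'. After: A=0 B=5 C=0 D=0 ZF=1 PC=4
Step 14: PC=4 exec 'JNZ 2'. After: A=0 B=5 C=0 D=0 ZF=1 PC=5
Step 15: PC=5 exec 'HALT'. After: A=0 B=5 C=0 D=0 ZF=1 PC=5 HALTED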